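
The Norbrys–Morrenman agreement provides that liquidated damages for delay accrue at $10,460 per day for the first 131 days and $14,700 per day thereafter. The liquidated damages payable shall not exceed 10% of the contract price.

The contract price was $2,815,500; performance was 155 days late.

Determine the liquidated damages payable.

First 131 days: 131 × $10,460 = $1,370,260
Remaining days: (155 − 131) × $14,700 = $352,800
Accrued per-day damages: $1,370,260 + $352,800 = $1,723,060
Cap: 10% of $2,815,500 = $281,550
Cap at $281,550: $1,723,060 exceeds the cap → $281,550

$281,550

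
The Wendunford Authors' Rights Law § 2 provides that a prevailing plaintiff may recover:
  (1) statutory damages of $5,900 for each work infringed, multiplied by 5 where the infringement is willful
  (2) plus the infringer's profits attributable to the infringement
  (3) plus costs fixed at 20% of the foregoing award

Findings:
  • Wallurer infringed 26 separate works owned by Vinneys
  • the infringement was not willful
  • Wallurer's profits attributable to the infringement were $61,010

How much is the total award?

$257,292

Statutory damages: 26 × $5,900 = $153,400
Infringement not willful: no ×5 enhancement.
Combined award: $153,400 + $61,010 = $214,410
Costs: 20% of $214,410 = $42,882
Award plus costs: $214,410 + $42,882 = $257,292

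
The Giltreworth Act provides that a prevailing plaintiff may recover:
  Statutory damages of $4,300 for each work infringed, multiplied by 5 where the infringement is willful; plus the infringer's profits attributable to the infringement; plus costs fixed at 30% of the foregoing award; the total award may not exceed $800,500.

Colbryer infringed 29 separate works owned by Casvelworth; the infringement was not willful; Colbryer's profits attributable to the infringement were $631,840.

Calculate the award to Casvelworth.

Statutory damages: 29 × $4,300 = $124,700
Infringement not willful: no ×5 enhancement.
Combined award: $124,700 + $631,840 = $756,540
Costs: 30% of $756,540 = $226,962
Award plus costs: $756,540 + $226,962 = $983,502
Cap at $800,500: $983,502 exceeds the cap → $800,500

$800,500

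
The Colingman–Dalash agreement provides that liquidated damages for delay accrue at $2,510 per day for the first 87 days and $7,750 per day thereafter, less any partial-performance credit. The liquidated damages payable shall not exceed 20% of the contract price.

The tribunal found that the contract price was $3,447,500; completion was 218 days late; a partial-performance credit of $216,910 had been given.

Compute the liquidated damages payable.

First 87 days: 87 × $2,510 = $218,370
Remaining days: (218 − 87) × $7,750 = $1,015,250
Accrued per-day damages: $218,370 + $1,015,250 = $1,233,620
Less partial-performance credit: $1,233,620 − $216,910 = $1,016,710
Cap: 20% of $3,447,500 = $689,500
Cap at $689,500: $1,016,710 exceeds the cap → $689,500

$689,500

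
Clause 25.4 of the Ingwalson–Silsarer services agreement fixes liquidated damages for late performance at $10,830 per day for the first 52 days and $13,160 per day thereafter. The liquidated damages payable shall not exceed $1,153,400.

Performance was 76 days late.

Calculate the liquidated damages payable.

First 52 days: 52 × $10,830 = $563,160
Remaining days: (76 − 52) × $13,160 = $315,840
Accrued per-day damages: $563,160 + $315,840 = $879,000
Cap at $1,153,400: $879,000 is within the cap, no reduction.

$879,000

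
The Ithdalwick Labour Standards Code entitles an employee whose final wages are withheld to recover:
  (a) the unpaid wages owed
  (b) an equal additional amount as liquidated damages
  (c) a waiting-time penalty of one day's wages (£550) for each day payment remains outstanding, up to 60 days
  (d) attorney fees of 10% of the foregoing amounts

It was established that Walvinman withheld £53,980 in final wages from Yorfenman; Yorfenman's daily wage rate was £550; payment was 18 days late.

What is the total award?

Liquidated damages (equal amount): £53,980
Penalty days: min(18, 60) = 18
Waiting-time penalty: 18 × £550 = £9,900
Subtotal: £53,980 + £53,980 + £9,900 = £117,860
Attorney fees: 10% of £117,860 = £11,786
Total award: £117,860 + £11,786 = £129,646

Total award: £129,646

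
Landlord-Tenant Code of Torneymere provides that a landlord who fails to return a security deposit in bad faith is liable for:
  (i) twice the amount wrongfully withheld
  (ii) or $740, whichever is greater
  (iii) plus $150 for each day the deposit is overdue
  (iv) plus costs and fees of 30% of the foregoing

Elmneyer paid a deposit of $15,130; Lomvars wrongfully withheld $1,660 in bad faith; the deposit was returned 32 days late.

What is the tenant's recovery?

$10,556

Doubled: 2 × $1,660 = $3,320
Minimum $740: $3,320 meets the minimum, no increase.
Late-return penalty: 32 × $150 = $4,800
Damages plus late penalty: $3,320 + $4,800 = $8,120
Costs and fees: 30% of $8,120 = $2,436
Total recovery: $8,120 + $2,436 = $10,556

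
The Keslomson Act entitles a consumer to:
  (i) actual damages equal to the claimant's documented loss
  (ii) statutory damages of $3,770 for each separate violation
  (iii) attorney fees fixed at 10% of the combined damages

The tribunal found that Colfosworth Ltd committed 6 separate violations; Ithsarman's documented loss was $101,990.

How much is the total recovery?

Total recovery: $137,071

Statutory damages: 6 × $3,770 = $22,620
Combined damages: $101,990 + $22,620 = $124,610
Attorney fees: 10% of $124,610 = $12,461
Total recovery: $124,610 + $12,461 = $137,071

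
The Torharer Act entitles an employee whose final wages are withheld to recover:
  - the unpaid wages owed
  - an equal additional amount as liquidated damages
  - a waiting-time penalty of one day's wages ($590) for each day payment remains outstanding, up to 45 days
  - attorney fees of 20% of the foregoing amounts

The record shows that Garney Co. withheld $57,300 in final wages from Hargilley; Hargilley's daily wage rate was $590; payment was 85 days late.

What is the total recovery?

Liquidated damages (equal amount): $57,300
Penalty days: min(85, 45) = 45
Waiting-time penalty: 45 × $590 = $26,550
Subtotal: $57,300 + $57,300 + $26,550 = $141,150
Attorney fees: 20% of $141,150 = $28,230
Total award: $141,150 + $28,230 = $169,380

$169,380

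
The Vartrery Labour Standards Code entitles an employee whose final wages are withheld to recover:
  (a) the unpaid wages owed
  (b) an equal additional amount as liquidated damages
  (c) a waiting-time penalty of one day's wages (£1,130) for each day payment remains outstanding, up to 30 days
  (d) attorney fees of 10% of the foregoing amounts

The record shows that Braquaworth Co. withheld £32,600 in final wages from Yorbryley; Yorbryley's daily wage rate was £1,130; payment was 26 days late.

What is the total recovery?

Liquidated damages (equal amount): £32,600
Penalty days: min(26, 30) = 26
Waiting-time penalty: 26 × £1,130 = £29,380
Subtotal: £32,600 + £32,600 + £29,380 = £94,580
Attorney fees: 10% of £94,580 = £9,458
Total award: £94,580 + £9,458 = £104,038

£104,038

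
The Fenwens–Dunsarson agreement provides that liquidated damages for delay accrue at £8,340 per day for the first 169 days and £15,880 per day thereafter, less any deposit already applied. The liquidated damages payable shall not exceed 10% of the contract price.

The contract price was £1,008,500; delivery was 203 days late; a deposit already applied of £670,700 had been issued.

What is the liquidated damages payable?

First 169 days: 169 × £8,340 = £1,409,460
Remaining days: (203 − 169) × £15,880 = £539,920
Accrued per-day damages: £1,409,460 + £539,920 = £1,949,380
Less deposit already applied: £1,949,380 − £670,700 = £1,278,680
Cap: 10% of £1,008,500 = £100,850
Cap at £100,850: £1,278,680 exceeds the cap → £100,850

£100,850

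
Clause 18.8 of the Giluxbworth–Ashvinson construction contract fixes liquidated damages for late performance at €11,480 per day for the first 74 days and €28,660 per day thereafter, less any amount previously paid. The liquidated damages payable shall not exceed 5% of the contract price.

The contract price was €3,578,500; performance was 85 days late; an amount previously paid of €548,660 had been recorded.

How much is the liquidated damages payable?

€178,925

First 74 days: 74 × €11,480 = €849,520
Remaining days: (85 − 74) × €28,660 = €315,260
Accrued per-day damages: €849,520 + €315,260 = €1,164,780
Less amount previously paid: €1,164,780 − €548,660 = €616,120
Cap: 5% of €3,578,500 = €178,925
Cap at €178,925: €616,120 exceeds the cap → €178,925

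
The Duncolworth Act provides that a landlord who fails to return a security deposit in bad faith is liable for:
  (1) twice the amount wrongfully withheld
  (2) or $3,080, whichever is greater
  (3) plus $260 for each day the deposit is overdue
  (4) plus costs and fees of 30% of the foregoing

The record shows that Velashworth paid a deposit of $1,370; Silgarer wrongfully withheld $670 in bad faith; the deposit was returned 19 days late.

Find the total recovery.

$10,426

Doubled: 2 × $670 = $1,340
Minimum $3,080: $1,340 is below the minimum → $3,080
Late-return penalty: 19 × $260 = $4,940
Damages plus late penalty: $3,080 + $4,940 = $8,020
Costs and fees: 30% of $8,020 = $2,406
Total recovery: $8,020 + $2,406 = $10,426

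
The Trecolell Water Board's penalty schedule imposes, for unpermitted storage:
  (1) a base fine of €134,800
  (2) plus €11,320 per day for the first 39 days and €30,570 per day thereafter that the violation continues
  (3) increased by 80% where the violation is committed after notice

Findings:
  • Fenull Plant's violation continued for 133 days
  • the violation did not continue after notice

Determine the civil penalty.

€3,449,860

First 39 days: 39 × €11,320 = €441,480
Remaining days: (133 − 39) × €30,570 = €2,873,580
Per-day component: €441,480 + €2,873,580 = €3,315,060
Base plus per-day: €134,800 + €3,315,060 = €3,449,860
The violation did not continue after notice: no 80% increase.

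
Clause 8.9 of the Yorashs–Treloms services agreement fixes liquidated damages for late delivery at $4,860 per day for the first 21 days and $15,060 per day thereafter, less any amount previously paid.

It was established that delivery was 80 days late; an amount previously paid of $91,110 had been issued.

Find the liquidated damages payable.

First 21 days: 21 × $4,860 = $102,060
Remaining days: (80 − 21) × $15,060 = $888,540
Accrued per-day damages: $102,060 + $888,540 = $990,600
Less amount previously paid: $990,600 − $91,110 = $899,490

$899,490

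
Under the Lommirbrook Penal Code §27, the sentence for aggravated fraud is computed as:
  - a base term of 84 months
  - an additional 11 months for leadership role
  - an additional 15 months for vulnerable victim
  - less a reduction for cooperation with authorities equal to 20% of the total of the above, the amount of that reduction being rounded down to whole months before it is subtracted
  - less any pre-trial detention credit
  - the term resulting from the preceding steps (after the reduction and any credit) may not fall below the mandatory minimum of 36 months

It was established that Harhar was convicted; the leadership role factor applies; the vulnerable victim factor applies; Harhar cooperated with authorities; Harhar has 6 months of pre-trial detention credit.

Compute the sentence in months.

Leadership role enhancement: +11 months
Vulnerable victim enhancement: +15 months
Adjusted term: 84 months + 11 months + 15 months = 110 months
Cooperation with authorities reduction: 20% of 110 months = 22 months (rounded down)
After reduction: 110 − 22 = 88 months
Less pre-trial detention credit: 88 months − 6 months = 82 months
Minimum 36 months: 82 months meets the minimum, no increase.

Sentence: 82 months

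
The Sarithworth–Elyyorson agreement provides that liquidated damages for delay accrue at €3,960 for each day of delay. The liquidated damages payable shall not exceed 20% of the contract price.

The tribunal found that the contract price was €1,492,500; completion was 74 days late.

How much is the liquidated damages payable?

Per-day damages: 74 × €3,960 = €293,040
Cap: 20% of €1,492,500 = €298,500
Cap at €298,500: €293,040 is within the cap, no reduction.

Liquidated damages: €293,040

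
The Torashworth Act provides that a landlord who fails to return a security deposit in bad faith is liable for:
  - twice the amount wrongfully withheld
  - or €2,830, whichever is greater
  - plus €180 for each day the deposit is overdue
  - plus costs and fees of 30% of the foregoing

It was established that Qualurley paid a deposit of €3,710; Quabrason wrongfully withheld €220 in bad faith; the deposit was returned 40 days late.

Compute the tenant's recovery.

Doubled: 2 × €220 = €440
Minimum €2,830: €440 is below the minimum → €2,830
Late-return penalty: 40 × €180 = €7,200
Damages plus late penalty: €2,830 + €7,200 = €10,030
Costs and fees: 30% of €10,030 = €3,009
Total recovery: €10,030 + €3,009 = €13,039

€13,039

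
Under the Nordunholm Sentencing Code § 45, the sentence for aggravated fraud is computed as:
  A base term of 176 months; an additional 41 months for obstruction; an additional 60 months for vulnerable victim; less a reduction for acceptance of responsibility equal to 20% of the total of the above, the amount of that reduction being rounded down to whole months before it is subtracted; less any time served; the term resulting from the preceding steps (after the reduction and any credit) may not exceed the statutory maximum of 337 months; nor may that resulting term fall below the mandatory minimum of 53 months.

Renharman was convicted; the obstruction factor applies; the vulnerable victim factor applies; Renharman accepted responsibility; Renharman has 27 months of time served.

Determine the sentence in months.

195 months

Obstruction enhancement: +41 months
Vulnerable victim enhancement: +60 months
Adjusted term: 176 months + 41 months + 60 months = 277 months
Acceptance of responsibility reduction: 20% of 277 months = 55 months (rounded down)
After reduction: 277 − 55 = 222 months
Less time served: 222 months − 27 months = 195 months
Cap at 337 months: 195 months is within the cap, no reduction.
Minimum 53 months: 195 months meets the minimum, no increase.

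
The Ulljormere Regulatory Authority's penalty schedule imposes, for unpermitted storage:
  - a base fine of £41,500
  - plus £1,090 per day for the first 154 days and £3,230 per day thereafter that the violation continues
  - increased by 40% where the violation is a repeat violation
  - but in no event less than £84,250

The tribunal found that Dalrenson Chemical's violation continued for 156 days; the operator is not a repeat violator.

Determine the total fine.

First 154 days: 154 × £1,090 = £167,860
Remaining days: (156 − 154) × £3,230 = £6,460
Per-day component: £167,860 + £6,460 = £174,320
Base plus per-day: £41,500 + £174,320 = £215,820
The operator is not a repeat violator: no 40% increase.
Minimum £84,250: £215,820 meets the minimum, no increase.

£215,820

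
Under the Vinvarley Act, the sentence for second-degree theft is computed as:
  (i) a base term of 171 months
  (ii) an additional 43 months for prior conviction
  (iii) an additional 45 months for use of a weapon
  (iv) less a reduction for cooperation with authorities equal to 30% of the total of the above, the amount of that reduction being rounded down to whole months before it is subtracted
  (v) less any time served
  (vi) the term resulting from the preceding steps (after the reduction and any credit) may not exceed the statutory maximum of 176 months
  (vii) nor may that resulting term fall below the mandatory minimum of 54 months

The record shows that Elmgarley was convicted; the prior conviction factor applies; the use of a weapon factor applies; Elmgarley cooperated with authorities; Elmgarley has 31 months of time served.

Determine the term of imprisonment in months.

Prior conviction enhancement: +43 months
Use of a weapon enhancement: +45 months
Adjusted term: 171 months + 43 months + 45 months = 259 months
Cooperation with authorities reduction: 30% of 259 months = 77 months (rounded down)
After reduction: 259 − 77 = 182 months
Less time served: 182 months − 31 months = 151 months
Cap at 176 months: 151 months is within the cap, no reduction.
Minimum 54 months: 151 months meets the minimum, no increase.

151 months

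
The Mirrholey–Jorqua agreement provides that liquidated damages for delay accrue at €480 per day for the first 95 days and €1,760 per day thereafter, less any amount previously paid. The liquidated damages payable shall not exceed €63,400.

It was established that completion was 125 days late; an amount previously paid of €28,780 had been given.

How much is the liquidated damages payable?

First 95 days: 95 × €480 = €45,600
Remaining days: (125 − 95) × €1,760 = €52,800
Accrued per-day damages: €45,600 + €52,800 = €98,400
Less amount previously paid: €98,400 − €28,780 = €69,620
Cap at €63,400: €69,620 exceeds the cap → €63,400

€63,400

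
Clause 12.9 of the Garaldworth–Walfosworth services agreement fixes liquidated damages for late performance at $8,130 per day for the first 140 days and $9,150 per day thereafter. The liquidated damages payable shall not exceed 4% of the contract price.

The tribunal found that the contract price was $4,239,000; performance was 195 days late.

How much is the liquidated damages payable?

$169,560

First 140 days: 140 × $8,130 = $1,138,200
Remaining days: (195 − 140) × $9,150 = $503,250
Accrued per-day damages: $1,138,200 + $503,250 = $1,641,450
Cap: 4% of $4,239,000 = $169,560
Cap at $169,560: $1,641,450 exceeds the cap → $169,560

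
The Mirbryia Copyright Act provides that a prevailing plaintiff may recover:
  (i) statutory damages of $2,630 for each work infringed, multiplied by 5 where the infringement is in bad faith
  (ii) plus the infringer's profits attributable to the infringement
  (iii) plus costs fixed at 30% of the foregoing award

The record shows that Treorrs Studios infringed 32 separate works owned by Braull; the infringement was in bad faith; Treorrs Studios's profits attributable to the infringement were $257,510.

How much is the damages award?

$881,803

Statutory damages: 32 × $2,630 = $84,160
Multiplied by 5: 5 × $84,160 = $420,800
Combined award: $420,800 + $257,510 = $678,310
Costs: 30% of $678,310 = $203,493
Award plus costs: $678,310 + $203,493 = $881,803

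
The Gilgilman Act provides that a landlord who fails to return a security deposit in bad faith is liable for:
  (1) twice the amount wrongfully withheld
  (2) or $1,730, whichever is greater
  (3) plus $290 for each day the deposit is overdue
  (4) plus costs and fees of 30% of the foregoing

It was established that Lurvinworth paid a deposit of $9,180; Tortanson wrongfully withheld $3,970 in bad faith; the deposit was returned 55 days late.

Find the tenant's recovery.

Recovery: $31,057

Doubled: 2 × $3,970 = $7,940
Minimum $1,730: $7,940 meets the minimum, no increase.
Late-return penalty: 55 × $290 = $15,950
Damages plus late penalty: $7,940 + $15,950 = $23,890
Costs and fees: 30% of $23,890 = $7,167
Total recovery: $23,890 + $7,167 = $31,057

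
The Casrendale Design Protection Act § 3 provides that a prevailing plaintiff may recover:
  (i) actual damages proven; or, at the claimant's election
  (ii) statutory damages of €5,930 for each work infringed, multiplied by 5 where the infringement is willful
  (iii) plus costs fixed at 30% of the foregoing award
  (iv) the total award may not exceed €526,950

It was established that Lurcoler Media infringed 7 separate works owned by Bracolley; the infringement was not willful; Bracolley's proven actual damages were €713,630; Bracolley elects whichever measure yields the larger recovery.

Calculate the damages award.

€526,950

Statutory damages: 7 × €5,930 = €41,510
Infringement not willful: no ×5 enhancement.
Greater of actual damages (€713,630) or statutory damages (€41,510): €713,630
Costs: 30% of €713,630 = €214,089
Award plus costs: €713,630 + €214,089 = €927,719
Cap at €526,950: €927,719 exceeds the cap → €526,950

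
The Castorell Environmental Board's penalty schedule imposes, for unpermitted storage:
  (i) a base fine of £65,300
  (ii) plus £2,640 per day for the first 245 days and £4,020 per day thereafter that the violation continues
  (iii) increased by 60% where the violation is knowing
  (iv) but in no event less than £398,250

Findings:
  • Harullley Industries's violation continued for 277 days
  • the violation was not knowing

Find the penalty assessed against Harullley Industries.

Civil penalty: £840,740

First 245 days: 245 × £2,640 = £646,800
Remaining days: (277 − 245) × £4,020 = £128,640
Per-day component: £646,800 + £128,640 = £775,440
Base plus per-day: £65,300 + £775,440 = £840,740
The violation was not knowing: no 60% increase.
Minimum £398,250: £840,740 meets the minimum, no increase.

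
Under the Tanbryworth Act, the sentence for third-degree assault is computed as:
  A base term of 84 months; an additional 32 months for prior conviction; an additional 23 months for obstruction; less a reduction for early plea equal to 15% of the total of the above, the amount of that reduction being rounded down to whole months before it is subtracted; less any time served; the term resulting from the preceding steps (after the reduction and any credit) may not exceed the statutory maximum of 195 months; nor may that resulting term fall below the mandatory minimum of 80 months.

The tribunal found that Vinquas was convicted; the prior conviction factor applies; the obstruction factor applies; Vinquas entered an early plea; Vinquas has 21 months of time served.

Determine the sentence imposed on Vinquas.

98 months

Prior conviction enhancement: +32 months
Obstruction enhancement: +23 months
Adjusted term: 84 months + 32 months + 23 months = 139 months
Early plea reduction: 15% of 139 months = 20 months (rounded down)
After reduction: 139 − 20 = 119 months
Less time served: 119 months − 21 months = 98 months
Cap at 195 months: 98 months is within the cap, no reduction.
Minimum 80 months: 98 months meets the minimum, no increase.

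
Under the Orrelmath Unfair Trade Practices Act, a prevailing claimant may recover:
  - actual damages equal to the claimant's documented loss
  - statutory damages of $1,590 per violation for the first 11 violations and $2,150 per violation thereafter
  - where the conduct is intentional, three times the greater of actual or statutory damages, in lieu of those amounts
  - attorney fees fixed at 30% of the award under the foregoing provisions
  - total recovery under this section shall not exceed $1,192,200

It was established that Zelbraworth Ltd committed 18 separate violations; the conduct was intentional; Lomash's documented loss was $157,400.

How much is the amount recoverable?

$613,860

First 11 violations: 11 × $1,590 = $17,490
Remaining violations: (18 − 11) × $2,150 = $15,050
Statutory damages: $17,490 + $15,050 = $32,540
Greater of actual damages ($157,400) or statutory damages ($32,540): $157,400
Trebled: 3 × $157,400 = $472,200
Attorney fees: 30% of $472,200 = $141,660
Total before cap: $472,200 + $141,660 = $613,860
Cap at $1,192,200: $613,860 is within the cap, no reduction.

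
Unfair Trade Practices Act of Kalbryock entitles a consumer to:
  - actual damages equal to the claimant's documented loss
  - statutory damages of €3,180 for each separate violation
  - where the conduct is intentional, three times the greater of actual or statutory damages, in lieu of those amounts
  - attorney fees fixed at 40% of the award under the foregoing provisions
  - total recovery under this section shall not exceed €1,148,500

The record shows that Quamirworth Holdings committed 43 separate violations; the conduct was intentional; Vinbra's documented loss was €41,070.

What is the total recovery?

Statutory damages: 43 × €3,180 = €136,740
Greater of actual damages (€41,070) or statutory damages (€136,740): €136,740
Trebled: 3 × €136,740 = €410,220
Attorney fees: 40% of €410,220 = €164,088
Total before cap: €410,220 + €164,088 = €574,308
Cap at €1,148,500: €574,308 is within the cap, no reduction.

Total recovery: €574,308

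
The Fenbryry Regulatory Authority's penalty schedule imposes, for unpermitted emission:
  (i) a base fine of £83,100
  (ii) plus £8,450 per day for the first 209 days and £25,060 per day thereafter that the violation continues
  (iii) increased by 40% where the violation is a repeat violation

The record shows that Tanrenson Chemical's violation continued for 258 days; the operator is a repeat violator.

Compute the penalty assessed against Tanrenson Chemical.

First 209 days: 209 × £8,450 = £1,766,050
Remaining days: (258 − 209) × £25,060 = £1,227,940
Per-day component: £1,766,050 + £1,227,940 = £2,993,990
Base plus per-day: £83,100 + £2,993,990 = £3,077,090
Enhancement: 40% of £3,077,090 = £1,230,836
Enhanced fine: £3,077,090 + £1,230,836 = £4,307,926

£4,307,926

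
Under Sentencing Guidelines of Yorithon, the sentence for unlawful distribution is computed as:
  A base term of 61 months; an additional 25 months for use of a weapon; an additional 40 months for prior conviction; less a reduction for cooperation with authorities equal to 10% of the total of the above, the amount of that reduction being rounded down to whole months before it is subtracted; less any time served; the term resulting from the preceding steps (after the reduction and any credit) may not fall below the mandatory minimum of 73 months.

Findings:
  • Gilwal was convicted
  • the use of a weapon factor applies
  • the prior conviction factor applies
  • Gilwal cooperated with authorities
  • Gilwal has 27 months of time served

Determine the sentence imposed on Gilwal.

Use of a weapon enhancement: +25 months
Prior conviction enhancement: +40 months
Adjusted term: 61 months + 25 months + 40 months = 126 months
Cooperation with authorities reduction: 10% of 126 months = 12 months (rounded down)
After reduction: 126 − 12 = 114 months
Less time served: 114 months − 27 months = 87 months
Minimum 73 months: 87 months meets the minimum, no increase.

87 months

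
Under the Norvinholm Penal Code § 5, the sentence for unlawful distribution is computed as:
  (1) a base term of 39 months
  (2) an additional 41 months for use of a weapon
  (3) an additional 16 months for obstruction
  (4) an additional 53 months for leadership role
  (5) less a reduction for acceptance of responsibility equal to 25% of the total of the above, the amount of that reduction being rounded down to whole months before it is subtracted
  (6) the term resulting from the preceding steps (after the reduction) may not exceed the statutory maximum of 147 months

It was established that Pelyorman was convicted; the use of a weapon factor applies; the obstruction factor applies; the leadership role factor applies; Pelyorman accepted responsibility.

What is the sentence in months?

112 months

Use of a weapon enhancement: +41 months
Obstruction enhancement: +16 months
Leadership role enhancement: +53 months
Adjusted term: 39 months + 41 months + 16 months + 53 months = 149 months
Acceptance of responsibility reduction: 25% of 149 months = 37 months (rounded down)
After reduction: 149 − 37 = 112 months
Cap at 147 months: 112 months is within the cap, no reduction.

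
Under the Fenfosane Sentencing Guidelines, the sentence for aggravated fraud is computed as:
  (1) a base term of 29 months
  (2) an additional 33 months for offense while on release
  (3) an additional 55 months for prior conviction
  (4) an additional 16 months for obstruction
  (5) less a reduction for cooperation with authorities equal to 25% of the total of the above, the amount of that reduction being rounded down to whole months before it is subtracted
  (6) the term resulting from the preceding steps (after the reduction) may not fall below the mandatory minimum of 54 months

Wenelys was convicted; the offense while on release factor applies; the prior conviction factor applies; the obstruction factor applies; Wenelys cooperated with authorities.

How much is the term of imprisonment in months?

Offense while on release enhancement: +33 months
Prior conviction enhancement: +55 months
Obstruction enhancement: +16 months
Adjusted term: 29 months + 33 months + 55 months + 16 months = 133 months
Cooperation with authorities reduction: 25% of 133 months = 33 months (rounded down)
After reduction: 133 − 33 = 100 months
Minimum 54 months: 100 months meets the minimum, no increase.

100 months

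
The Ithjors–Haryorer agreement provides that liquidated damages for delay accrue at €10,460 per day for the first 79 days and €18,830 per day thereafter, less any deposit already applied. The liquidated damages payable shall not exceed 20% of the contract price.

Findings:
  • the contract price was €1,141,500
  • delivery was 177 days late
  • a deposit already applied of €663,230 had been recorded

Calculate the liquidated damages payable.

€228,300

First 79 days: 79 × €10,460 = €826,340
Remaining days: (177 − 79) × €18,830 = €1,845,340
Accrued per-day damages: €826,340 + €1,845,340 = €2,671,680
Less deposit already applied: €2,671,680 − €663,230 = €2,008,450
Cap: 20% of €1,141,500 = €228,300
Cap at €228,300: €2,008,450 exceeds the cap → €228,300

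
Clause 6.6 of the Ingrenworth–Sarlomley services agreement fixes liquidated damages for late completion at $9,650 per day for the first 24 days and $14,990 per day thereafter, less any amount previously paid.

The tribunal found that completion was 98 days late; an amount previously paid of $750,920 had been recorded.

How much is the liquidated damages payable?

First 24 days: 24 × $9,650 = $231,600
Remaining days: (98 − 24) × $14,990 = $1,109,260
Accrued per-day damages: $231,600 + $1,109,260 = $1,340,860
Less amount previously paid: $1,340,860 − $750,920 = $589,940

$589,940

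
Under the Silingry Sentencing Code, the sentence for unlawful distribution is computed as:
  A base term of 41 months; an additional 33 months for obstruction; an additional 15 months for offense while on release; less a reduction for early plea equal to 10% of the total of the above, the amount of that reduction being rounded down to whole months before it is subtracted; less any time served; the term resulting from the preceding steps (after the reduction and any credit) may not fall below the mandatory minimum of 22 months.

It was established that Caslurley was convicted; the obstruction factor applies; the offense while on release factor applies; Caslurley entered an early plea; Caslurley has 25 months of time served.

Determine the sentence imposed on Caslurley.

56 months

Obstruction enhancement: +33 months
Offense while on release enhancement: +15 months
Adjusted term: 41 months + 33 months + 15 months = 89 months
Early plea reduction: 10% of 89 months = 8 months (rounded down)
After reduction: 89 − 8 = 81 months
Less time served: 81 months − 25 months = 56 months
Minimum 22 months: 56 months meets the minimum, no increase.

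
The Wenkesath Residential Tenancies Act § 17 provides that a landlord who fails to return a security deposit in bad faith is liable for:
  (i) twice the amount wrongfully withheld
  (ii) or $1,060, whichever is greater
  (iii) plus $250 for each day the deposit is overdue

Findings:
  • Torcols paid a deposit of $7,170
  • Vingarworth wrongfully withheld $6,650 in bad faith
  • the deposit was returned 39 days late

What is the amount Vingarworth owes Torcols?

Doubled: 2 × $6,650 = $13,300
Minimum $1,060: $13,300 meets the minimum, no increase.
Late-return penalty: 39 × $250 = $9,750
Damages plus late penalty: $13,300 + $9,750 = $23,050

Recovery: $23,050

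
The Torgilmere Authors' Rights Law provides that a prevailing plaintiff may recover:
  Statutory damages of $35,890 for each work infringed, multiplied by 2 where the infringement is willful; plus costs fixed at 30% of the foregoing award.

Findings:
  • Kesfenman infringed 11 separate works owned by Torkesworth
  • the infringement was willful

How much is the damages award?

Statutory damages: 11 × $35,890 = $394,790
Doubled: 2 × $394,790 = $789,580
Costs: 30% of $789,580 = $236,874
Award plus costs: $789,580 + $236,874 = $1,026,454

$1,026,454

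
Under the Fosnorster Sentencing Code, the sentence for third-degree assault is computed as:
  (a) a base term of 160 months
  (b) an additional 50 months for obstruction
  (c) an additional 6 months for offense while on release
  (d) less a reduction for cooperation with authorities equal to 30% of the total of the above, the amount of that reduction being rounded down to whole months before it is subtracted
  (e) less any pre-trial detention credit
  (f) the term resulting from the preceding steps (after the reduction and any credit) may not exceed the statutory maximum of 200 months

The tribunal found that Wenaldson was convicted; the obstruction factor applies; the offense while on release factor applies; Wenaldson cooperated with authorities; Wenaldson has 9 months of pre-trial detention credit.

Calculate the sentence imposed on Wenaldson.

Obstruction enhancement: +50 months
Offense while on release enhancement: +6 months
Adjusted term: 160 months + 50 months + 6 months = 216 months
Cooperation with authorities reduction: 30% of 216 months = 64 months (rounded down)
After reduction: 216 − 64 = 152 months
Less pre-trial detention credit: 152 months − 9 months = 143 months
Cap at 200 months: 143 months is within the cap, no reduction.

143 months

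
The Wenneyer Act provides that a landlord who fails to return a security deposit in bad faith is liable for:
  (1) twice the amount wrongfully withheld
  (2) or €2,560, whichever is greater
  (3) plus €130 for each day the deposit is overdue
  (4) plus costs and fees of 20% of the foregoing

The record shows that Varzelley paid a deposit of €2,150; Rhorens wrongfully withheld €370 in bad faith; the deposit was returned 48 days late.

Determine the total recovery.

€10,560

Doubled: 2 × €370 = €740
Minimum €2,560: €740 is below the minimum → €2,560
Late-return penalty: 48 × €130 = €6,240
Damages plus late penalty: €2,560 + €6,240 = €8,800
Costs and fees: 20% of €8,800 = €1,760
Total recovery: €8,800 + €1,760 = €10,560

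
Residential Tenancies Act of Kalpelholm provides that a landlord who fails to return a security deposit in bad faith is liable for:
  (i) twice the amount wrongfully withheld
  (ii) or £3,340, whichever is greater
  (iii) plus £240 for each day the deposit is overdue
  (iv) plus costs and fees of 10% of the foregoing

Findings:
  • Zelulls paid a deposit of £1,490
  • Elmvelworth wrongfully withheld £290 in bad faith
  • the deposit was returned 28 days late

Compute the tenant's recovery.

£11,066

Doubled: 2 × £290 = £580
Minimum £3,340: £580 is below the minimum → £3,340
Late-return penalty: 28 × £240 = £6,720
Damages plus late penalty: £3,340 + £6,720 = £10,060
Costs and fees: 10% of £10,060 = £1,006
Total recovery: £10,060 + £1,006 = £11,066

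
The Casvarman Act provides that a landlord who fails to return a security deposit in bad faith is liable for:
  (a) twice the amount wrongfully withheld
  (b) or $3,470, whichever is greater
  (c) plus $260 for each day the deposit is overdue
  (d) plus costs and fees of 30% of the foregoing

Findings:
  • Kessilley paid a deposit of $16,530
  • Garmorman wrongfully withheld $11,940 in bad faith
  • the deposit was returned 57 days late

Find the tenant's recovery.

Doubled: 2 × $11,940 = $23,880
Minimum $3,470: $23,880 meets the minimum, no increase.
Late-return penalty: 57 × $260 = $14,820
Damages plus late penalty: $23,880 + $14,820 = $38,700
Costs and fees: 30% of $38,700 = $11,610
Total recovery: $38,700 + $11,610 = $50,310

Recovery: $50,310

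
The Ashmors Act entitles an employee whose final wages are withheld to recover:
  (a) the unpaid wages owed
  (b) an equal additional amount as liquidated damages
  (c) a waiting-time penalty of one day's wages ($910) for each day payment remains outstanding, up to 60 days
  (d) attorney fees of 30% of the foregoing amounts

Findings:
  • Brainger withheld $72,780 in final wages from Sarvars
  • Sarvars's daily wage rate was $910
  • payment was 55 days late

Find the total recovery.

$254,293

Liquidated damages (equal amount): $72,780
Penalty days: min(55, 60) = 55
Waiting-time penalty: 55 × $910 = $50,050
Subtotal: $72,780 + $72,780 + $50,050 = $195,610
Attorney fees: 30% of $195,610 = $58,683
Total award: $195,610 + $58,683 = $254,293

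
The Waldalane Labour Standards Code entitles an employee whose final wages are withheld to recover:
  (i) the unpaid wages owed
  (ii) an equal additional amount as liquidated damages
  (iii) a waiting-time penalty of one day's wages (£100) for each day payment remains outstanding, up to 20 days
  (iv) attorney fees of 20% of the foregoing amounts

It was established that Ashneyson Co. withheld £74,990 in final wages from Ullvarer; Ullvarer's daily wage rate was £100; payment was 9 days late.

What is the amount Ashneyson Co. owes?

Total award: £181,056

Liquidated damages (equal amount): £74,990
Penalty days: min(9, 20) = 9
Waiting-time penalty: 9 × £100 = £900
Subtotal: £74,990 + £74,990 + £900 = £150,880
Attorney fees: 20% of £150,880 = £30,176
Total award: £150,880 + £30,176 = £181,056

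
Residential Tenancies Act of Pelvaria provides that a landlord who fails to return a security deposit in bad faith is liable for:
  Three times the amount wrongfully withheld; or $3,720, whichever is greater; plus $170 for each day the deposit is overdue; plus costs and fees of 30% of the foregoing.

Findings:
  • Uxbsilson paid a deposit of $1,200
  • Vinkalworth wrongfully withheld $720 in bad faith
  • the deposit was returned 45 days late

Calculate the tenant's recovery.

Trebled: 3 × $720 = $2,160
Minimum $3,720: $2,160 is below the minimum → $3,720
Late-return penalty: 45 × $170 = $7,650
Damages plus late penalty: $3,720 + $7,650 = $11,370
Costs and fees: 30% of $11,370 = $3,411
Total recovery: $11,370 + $3,411 = $14,781

$14,781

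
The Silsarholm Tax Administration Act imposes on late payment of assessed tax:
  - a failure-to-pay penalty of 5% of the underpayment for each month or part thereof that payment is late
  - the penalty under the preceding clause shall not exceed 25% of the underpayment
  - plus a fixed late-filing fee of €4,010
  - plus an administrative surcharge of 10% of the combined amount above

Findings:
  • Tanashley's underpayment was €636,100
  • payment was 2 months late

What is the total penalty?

Accrued rate: 5% × 2 = 10%, capped at 25% → 10%
Failure-to-pay penalty: 10% of €636,100 = €63,610
Penalty before surcharge: €63,610 + €4,010 = €67,620
Administrative surcharge: 10% of €67,620 = €6,762
Total penalty: €67,620 + €6,762 = €74,382

€74,382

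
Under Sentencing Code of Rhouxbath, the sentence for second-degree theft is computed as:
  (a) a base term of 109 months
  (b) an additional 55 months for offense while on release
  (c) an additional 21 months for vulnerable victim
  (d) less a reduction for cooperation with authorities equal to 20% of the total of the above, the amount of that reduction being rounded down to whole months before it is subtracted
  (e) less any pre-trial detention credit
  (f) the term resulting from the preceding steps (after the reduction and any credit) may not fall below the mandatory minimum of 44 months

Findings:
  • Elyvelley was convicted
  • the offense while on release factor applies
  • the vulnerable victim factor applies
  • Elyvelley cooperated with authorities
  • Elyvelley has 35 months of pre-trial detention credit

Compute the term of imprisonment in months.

Offense while on release enhancement: +55 months
Vulnerable victim enhancement: +21 months
Adjusted term: 109 months + 55 months + 21 months = 185 months
Cooperation with authorities reduction: 20% of 185 months = 37 months (rounded down)
After reduction: 185 − 37 = 148 months
Less pre-trial detention credit: 148 months − 35 months = 113 months
Minimum 44 months: 113 months meets the minimum, no increase.

113 months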